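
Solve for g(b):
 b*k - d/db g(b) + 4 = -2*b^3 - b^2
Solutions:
 g(b) = C1 + b^4/2 + b^3/3 + b^2*k/2 + 4*b


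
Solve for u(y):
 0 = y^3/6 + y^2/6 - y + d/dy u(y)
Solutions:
 u(y) = C1 - y^4/24 - y^3/18 + y^2/2


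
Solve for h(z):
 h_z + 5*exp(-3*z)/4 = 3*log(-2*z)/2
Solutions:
 h(z) = C1 + 3*z*log(-z)/2 + 3*z*(-1 + log(2))/2 + 5*exp(-3*z)/12


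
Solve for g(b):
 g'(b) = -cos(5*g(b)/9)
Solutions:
 b - 9*log(sin(5*g(b)/9) - 1)/10 + 9*log(sin(5*g(b)/9) + 1)/10 = C1


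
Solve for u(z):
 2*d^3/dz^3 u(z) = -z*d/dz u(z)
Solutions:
 u(z) = C1 + Integral(C2*airyai(-2^(2/3)*z/2) + C3*airybi(-2^(2/3)*z/2), z)


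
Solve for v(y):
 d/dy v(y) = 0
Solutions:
 v(y) = C1


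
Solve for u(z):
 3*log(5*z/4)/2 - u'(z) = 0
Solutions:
 u(z) = C1 + 3*z*log(z)/2 - 3*z*log(2) - 3*z/2 + 3*z*log(5)/2


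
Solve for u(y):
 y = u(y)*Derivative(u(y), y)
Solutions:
 u(y) = -sqrt(C1 + y^2)
 u(y) = sqrt(C1 + y^2)


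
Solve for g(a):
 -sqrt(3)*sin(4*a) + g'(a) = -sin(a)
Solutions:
 g(a) = C1 + cos(a) - sqrt(3)*cos(4*a)/4


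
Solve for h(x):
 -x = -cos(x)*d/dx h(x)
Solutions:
 h(x) = C1 + Integral(x/cos(x), x)


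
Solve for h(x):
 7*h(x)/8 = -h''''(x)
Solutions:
 h(x) = (C1*sin(2^(3/4)*7^(1/4)*x/4) + C2*cos(2^(3/4)*7^(1/4)*x/4))*exp(-2^(3/4)*7^(1/4)*x/4) + (C3*sin(2^(3/4)*7^(1/4)*x/4) + C4*cos(2^(3/4)*7^(1/4)*x/4))*exp(2^(3/4)*7^(1/4)*x/4)


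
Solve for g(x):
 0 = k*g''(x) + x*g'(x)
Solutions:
 g(x) = C1 + C2*sqrt(k)*erf(sqrt(2)*x*sqrt(1/k)/2)


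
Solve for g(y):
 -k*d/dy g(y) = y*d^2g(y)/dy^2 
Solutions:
 g(y) = C1 + y^(1 - re(k))*(C2*sin(log(y)*Abs(im(k))) + C3*cos(log(y)*im(k)))


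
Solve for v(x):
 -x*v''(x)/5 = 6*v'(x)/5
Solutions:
 v(x) = C1 + C2/x^5


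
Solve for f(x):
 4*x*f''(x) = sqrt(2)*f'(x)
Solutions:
 f(x) = C1 + C2*x^(sqrt(2)/4 + 1)


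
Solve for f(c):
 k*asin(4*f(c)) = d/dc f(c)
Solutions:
 Integral(1/asin(4*_y), (_y, f(c))) = C1 + c*k


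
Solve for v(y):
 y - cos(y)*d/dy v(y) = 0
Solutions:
 v(y) = C1 + Integral(y/cos(y), y)


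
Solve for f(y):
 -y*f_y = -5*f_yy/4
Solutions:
 f(y) = C1 + C2*erfi(sqrt(10)*y/5)


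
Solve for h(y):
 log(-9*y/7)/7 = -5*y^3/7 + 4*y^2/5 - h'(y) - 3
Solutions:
 h(y) = C1 - 5*y^4/28 + 4*y^3/15 - y*log(-y)/7 + y*(-20 - 2*log(3) + log(7))/7


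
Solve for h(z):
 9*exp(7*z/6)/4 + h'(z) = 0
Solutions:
 h(z) = C1 - 27*exp(7*z/6)/14


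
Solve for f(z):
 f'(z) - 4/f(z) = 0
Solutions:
 f(z) = -sqrt(C1 + 8*z)
 f(z) = sqrt(C1 + 8*z)


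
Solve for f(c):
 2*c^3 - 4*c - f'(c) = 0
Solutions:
 f(c) = C1 + c^4/2 - 2*c^2


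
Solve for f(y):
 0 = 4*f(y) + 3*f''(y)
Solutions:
 f(y) = C1*sin(2*sqrt(3)*y/3) + C2*cos(2*sqrt(3)*y/3)


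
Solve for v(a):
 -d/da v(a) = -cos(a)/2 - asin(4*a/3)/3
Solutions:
 v(a) = C1 + a*asin(4*a/3)/3 + sqrt(9 - 16*a^2)/12 + sin(a)/2


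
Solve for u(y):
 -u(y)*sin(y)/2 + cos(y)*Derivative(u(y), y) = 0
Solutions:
 u(y) = C1/sqrt(cos(y))


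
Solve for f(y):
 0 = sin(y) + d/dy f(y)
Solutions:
 f(y) = C1 + cos(y)


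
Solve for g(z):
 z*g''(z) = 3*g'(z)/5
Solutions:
 g(z) = C1 + C2*z^(8/5)


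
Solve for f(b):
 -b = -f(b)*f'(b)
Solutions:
 f(b) = -sqrt(C1 + b^2)
 f(b) = sqrt(C1 + b^2)


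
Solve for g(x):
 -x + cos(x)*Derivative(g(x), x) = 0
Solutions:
 g(x) = C1 + Integral(x/cos(x), x)


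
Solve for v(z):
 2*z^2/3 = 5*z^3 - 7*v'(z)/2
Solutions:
 v(z) = C1 + 5*z^4/14 - 4*z^3/63


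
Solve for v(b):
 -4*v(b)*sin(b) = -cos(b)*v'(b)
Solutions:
 v(b) = C1/cos(b)^4


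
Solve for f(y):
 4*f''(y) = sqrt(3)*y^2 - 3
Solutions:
 f(y) = C1 + C2*y + sqrt(3)*y^4/48 - 3*y^2/8


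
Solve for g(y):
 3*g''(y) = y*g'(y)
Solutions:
 g(y) = C1 + C2*erfi(sqrt(6)*y/6)


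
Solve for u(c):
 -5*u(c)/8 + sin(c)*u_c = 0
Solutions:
 u(c) = C1*(cos(c) - 1)^(5/16)/(cos(c) + 1)^(5/16)


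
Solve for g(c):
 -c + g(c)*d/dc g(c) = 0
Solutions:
 g(c) = -sqrt(C1 + c^2)
 g(c) = sqrt(C1 + c^2)


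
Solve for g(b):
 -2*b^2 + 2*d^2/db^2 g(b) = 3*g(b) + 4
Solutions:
 g(b) = C1*exp(-sqrt(6)*b/2) + C2*exp(sqrt(6)*b/2) - 2*b^2/3 - 20/9


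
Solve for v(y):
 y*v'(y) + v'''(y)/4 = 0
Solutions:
 v(y) = C1 + Integral(C2*airyai(-2^(2/3)*y) + C3*airybi(-2^(2/3)*y), y)


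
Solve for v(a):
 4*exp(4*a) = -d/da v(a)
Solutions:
 v(a) = C1 - exp(4*a)


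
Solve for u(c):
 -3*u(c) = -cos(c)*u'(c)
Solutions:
 u(c) = C1*(sin(c) + 1)^(3/2)/(sin(c) - 1)^(3/2)


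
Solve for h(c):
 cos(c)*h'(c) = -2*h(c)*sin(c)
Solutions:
 h(c) = C1*cos(c)^2


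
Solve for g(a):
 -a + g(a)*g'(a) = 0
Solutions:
 g(a) = -sqrt(C1 + a^2)
 g(a) = sqrt(C1 + a^2)


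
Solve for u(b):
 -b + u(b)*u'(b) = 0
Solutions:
 u(b) = -sqrt(C1 + b^2)
 u(b) = sqrt(C1 + b^2)


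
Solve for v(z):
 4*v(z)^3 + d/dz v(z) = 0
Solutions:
 v(z) = -sqrt(2)*sqrt(-1/(C1 - 4*z))/2
 v(z) = sqrt(2)*sqrt(-1/(C1 - 4*z))/2


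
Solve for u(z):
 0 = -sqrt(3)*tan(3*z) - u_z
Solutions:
 u(z) = C1 + sqrt(3)*log(cos(3*z))/3


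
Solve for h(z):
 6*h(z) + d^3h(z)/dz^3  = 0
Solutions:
 h(z) = C3*exp(-6^(1/3)*z) + (C1*sin(2^(1/3)*3^(5/6)*z/2) + C2*cos(2^(1/3)*3^(5/6)*z/2))*exp(6^(1/3)*z/2)


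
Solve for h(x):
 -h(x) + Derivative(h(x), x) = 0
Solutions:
 h(x) = C1*exp(x)


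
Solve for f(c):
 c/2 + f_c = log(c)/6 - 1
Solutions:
 f(c) = C1 - c^2/4 + c*log(c)/6 - 7*c/6


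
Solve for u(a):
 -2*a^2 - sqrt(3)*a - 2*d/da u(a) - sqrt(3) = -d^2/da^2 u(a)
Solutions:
 u(a) = C1 + C2*exp(2*a) - a^3/3 - a^2/2 - sqrt(3)*a^2/4 - 3*sqrt(3)*a/4 - a/2


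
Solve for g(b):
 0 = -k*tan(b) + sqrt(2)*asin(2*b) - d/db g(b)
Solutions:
 g(b) = C1 + k*log(cos(b)) + sqrt(2)*(b*asin(2*b) + sqrt(1 - 4*b^2)/2)


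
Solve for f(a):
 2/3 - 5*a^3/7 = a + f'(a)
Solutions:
 f(a) = C1 - 5*a^4/28 - a^2/2 + 2*a/3


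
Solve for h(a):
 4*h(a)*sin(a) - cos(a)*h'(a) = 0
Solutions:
 h(a) = C1/cos(a)^4


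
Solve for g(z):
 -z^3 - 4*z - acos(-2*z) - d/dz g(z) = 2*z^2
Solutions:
 g(z) = C1 - z^4/4 - 2*z^3/3 - 2*z^2 - z*acos(-2*z) - sqrt(1 - 4*z^2)/2


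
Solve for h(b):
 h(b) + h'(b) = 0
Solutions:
 h(b) = C1*exp(-b)


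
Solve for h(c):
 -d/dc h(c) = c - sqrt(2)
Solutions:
 h(c) = C1 - c^2/2 + sqrt(2)*c


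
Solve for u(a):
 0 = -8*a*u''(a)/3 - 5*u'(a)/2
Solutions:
 u(a) = C1 + C2*a^(1/16)


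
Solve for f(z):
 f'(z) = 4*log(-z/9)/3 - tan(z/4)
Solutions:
 f(z) = C1 + 4*z*log(-z)/3 - 8*z*log(3)/3 - 4*z/3 + 4*log(cos(z/4))


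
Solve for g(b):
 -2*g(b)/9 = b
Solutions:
 g(b) = -9*b/2


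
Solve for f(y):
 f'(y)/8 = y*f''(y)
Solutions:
 f(y) = C1 + C2*y^(9/8)


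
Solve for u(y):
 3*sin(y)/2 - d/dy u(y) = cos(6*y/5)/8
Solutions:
 u(y) = C1 - 5*sin(6*y/5)/48 - 3*cos(y)/2


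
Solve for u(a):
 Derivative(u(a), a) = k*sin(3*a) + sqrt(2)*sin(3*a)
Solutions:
 u(a) = C1 - k*cos(3*a)/3 - sqrt(2)*cos(3*a)/3


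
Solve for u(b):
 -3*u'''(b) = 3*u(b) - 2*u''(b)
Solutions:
 u(b) = C1*exp(b*(8*2^(1/3)/(27*sqrt(697) + 713)^(1/3) + 8 + 2^(2/3)*(27*sqrt(697) + 713)^(1/3))/36)*sin(2^(1/3)*sqrt(3)*b*(-2^(1/3)*(27*sqrt(697) + 713)^(1/3) + 8/(27*sqrt(697) + 713)^(1/3))/36) + C2*exp(b*(8*2^(1/3)/(27*sqrt(697) + 713)^(1/3) + 8 + 2^(2/3)*(27*sqrt(697) + 713)^(1/3))/36)*cos(2^(1/3)*sqrt(3)*b*(-2^(1/3)*(27*sqrt(697) + 713)^(1/3) + 8/(27*sqrt(697) + 713)^(1/3))/36) + C3*exp(b*(-2^(2/3)*(27*sqrt(697) + 713)^(1/3) - 8*2^(1/3)/(27*sqrt(697) + 713)^(1/3) + 4)/18)


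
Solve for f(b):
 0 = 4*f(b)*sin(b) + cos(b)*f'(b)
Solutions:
 f(b) = C1*cos(b)^4


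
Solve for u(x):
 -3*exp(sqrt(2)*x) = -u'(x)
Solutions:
 u(x) = C1 + 3*sqrt(2)*exp(sqrt(2)*x)/2


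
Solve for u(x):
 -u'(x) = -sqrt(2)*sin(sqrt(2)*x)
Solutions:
 u(x) = C1 - cos(sqrt(2)*x)


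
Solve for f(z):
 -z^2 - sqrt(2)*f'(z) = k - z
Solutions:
 f(z) = C1 - sqrt(2)*k*z/2 - sqrt(2)*z^3/6 + sqrt(2)*z^2/4


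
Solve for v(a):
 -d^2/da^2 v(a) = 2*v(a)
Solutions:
 v(a) = C1*sin(sqrt(2)*a) + C2*cos(sqrt(2)*a)


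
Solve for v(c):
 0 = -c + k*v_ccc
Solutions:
 v(c) = C1 + C2*c + C3*c^2 + c^4/(24*k)


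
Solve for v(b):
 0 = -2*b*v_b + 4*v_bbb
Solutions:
 v(b) = C1 + Integral(C2*airyai(2^(2/3)*b/2) + C3*airybi(2^(2/3)*b/2), b)


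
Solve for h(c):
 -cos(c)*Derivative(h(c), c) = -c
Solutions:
 h(c) = C1 + Integral(c/cos(c), c)


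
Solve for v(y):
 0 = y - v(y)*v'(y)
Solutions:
 v(y) = -sqrt(C1 + y^2)
 v(y) = sqrt(C1 + y^2)


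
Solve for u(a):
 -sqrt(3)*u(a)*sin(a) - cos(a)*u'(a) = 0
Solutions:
 u(a) = C1*cos(a)^(sqrt(3))


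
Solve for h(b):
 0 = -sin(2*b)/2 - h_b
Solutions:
 h(b) = C1 + cos(2*b)/4


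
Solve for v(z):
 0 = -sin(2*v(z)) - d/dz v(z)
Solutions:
 v(z) = pi - acos((-C1 - exp(4*z))/(C1 - exp(4*z)))/2
 v(z) = acos((-C1 - exp(4*z))/(C1 - exp(4*z)))/2


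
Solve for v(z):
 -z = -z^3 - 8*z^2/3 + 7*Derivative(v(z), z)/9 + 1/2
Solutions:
 v(z) = C1 + 9*z^4/28 + 8*z^3/7 - 9*z^2/14 - 9*z/14


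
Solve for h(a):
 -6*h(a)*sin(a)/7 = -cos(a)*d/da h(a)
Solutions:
 h(a) = C1/cos(a)^(6/7)


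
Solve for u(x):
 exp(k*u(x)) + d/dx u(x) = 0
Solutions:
 u(x) = Piecewise((log(1/(C1*k + k*x))/k, Ne(k, 0)), (nan, True))
 u(x) = Piecewise((C1 - x, Eq(k, 0)), (nan, True))


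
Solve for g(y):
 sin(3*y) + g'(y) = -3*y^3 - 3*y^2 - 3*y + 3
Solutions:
 g(y) = C1 - 3*y^4/4 - y^3 - 3*y^2/2 + 3*y + cos(3*y)/3


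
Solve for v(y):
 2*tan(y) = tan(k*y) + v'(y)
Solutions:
 v(y) = C1 - Piecewise((-log(cos(k*y))/k, Ne(k, 0)), (0, True)) - 2*log(cos(y))


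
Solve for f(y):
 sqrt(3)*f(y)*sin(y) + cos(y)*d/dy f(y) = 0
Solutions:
 f(y) = C1*cos(y)^(sqrt(3))


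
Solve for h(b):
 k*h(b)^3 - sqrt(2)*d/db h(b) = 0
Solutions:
 h(b) = -sqrt(-1/(C1 + sqrt(2)*b*k))
 h(b) = sqrt(-1/(C1 + sqrt(2)*b*k))


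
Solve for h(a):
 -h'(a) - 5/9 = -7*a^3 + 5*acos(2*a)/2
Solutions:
 h(a) = C1 + 7*a^4/4 - 5*a*acos(2*a)/2 - 5*a/9 + 5*sqrt(1 - 4*a^2)/4


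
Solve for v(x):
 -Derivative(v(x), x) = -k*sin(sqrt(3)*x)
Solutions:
 v(x) = C1 - sqrt(3)*k*cos(sqrt(3)*x)/3


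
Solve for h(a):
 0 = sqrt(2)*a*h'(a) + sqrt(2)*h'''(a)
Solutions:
 h(a) = C1 + Integral(C2*airyai(-a) + C3*airybi(-a), a)


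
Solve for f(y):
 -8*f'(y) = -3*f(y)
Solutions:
 f(y) = C1*exp(3*y/8)


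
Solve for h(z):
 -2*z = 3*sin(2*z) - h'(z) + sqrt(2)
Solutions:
 h(z) = C1 + z^2 + sqrt(2)*z - 3*cos(2*z)/2


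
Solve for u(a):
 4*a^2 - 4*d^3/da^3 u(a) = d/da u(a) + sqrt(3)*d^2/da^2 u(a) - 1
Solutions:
 u(a) = C1 + 4*a^3/3 - 4*sqrt(3)*a^2 - 7*a + (C2*sin(sqrt(13)*a/8) + C3*cos(sqrt(13)*a/8))*exp(-sqrt(3)*a/8)


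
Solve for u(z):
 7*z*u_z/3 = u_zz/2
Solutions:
 u(z) = C1 + C2*erfi(sqrt(21)*z/3)


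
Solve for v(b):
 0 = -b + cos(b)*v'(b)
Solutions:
 v(b) = C1 + Integral(b/cos(b), b)


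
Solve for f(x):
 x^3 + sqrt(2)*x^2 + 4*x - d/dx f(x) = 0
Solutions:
 f(x) = C1 + x^4/4 + sqrt(2)*x^3/3 + 2*x^2


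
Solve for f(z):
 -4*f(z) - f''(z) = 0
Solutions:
 f(z) = C1*sin(2*z) + C2*cos(2*z)


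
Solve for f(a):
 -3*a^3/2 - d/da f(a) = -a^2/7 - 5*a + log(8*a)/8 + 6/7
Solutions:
 f(a) = C1 - 3*a^4/8 + a^3/21 + 5*a^2/2 - a*log(a)/8 - 41*a/56 - 3*a*log(2)/8


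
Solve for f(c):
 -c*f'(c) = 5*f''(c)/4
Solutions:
 f(c) = C1 + C2*erf(sqrt(10)*c/5)


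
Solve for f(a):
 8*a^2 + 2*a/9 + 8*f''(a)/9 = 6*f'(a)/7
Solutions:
 f(a) = C1 + C2*exp(27*a/28) + 28*a^3/9 + 1589*a^2/162 + 44492*a/2187


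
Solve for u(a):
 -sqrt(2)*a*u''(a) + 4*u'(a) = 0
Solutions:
 u(a) = C1 + C2*a^(1 + 2*sqrt(2))


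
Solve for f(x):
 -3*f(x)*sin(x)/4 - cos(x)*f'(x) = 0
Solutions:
 f(x) = C1*cos(x)^(3/4)


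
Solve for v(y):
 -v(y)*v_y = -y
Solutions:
 v(y) = -sqrt(C1 + y^2)
 v(y) = sqrt(C1 + y^2)


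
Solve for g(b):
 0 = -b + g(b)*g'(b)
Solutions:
 g(b) = -sqrt(C1 + b^2)
 g(b) = sqrt(C1 + b^2)


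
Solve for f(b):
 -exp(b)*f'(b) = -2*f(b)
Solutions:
 f(b) = C1*exp(-2*exp(-b))


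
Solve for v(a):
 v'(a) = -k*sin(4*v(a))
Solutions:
 v(a) = -acos((-C1 - exp(8*a*k))/(C1 - exp(8*a*k)))/4 + pi/2
 v(a) = acos((-C1 - exp(8*a*k))/(C1 - exp(8*a*k)))/4


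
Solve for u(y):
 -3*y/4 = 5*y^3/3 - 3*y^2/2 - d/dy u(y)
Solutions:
 u(y) = C1 + 5*y^4/12 - y^3/2 + 3*y^2/8


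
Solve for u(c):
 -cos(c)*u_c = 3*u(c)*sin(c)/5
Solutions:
 u(c) = C1*cos(c)^(3/5)


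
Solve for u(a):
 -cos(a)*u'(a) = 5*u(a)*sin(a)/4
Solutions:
 u(a) = C1*cos(a)^(5/4)


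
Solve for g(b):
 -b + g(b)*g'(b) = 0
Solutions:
 g(b) = -sqrt(C1 + b^2)
 g(b) = sqrt(C1 + b^2)


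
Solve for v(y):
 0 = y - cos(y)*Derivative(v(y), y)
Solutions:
 v(y) = C1 + Integral(y/cos(y), y)


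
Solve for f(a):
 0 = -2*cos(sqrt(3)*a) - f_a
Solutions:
 f(a) = C1 - 2*sqrt(3)*sin(sqrt(3)*a)/3


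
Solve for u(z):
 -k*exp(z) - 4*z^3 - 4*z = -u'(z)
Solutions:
 u(z) = C1 + k*exp(z) + z^4 + 2*z^2


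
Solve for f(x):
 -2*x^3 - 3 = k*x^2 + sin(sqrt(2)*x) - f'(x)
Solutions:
 f(x) = C1 + k*x^3/3 + x^4/2 + 3*x - sqrt(2)*cos(sqrt(2)*x)/2


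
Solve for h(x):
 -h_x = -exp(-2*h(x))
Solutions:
 h(x) = log(-sqrt(C1 + 2*x))
 h(x) = log(C1 + 2*x)/2


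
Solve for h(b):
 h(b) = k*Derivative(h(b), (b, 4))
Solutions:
 h(b) = C1*exp(-b*(1/k)^(1/4)) + C2*exp(b*(1/k)^(1/4)) + C3*exp(-I*b*(1/k)^(1/4)) + C4*exp(I*b*(1/k)^(1/4))


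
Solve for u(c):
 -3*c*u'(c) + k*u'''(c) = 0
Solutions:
 u(c) = C1 + Integral(C2*airyai(3^(1/3)*c*(1/k)^(1/3)) + C3*airybi(3^(1/3)*c*(1/k)^(1/3)), c)


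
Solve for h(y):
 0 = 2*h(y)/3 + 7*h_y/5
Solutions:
 h(y) = C1*exp(-10*y/21)


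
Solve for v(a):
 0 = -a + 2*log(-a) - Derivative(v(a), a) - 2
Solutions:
 v(a) = C1 - a^2/2 + 2*a*log(-a) - 4*a


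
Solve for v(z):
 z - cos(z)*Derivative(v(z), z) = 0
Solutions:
 v(z) = C1 + Integral(z/cos(z), z)


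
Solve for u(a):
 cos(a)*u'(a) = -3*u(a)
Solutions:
 u(a) = C1*(sin(a) - 1)^(3/2)/(sin(a) + 1)^(3/2)


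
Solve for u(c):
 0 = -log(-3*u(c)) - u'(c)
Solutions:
 Integral(1/(log(-_y) + log(3)), (_y, u(c))) = C1 - c


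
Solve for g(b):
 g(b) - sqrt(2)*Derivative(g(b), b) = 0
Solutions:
 g(b) = C1*exp(sqrt(2)*b/2)


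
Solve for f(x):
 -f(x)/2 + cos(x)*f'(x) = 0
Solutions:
 f(x) = C1*(sin(x) + 1)^(1/4)/(sin(x) - 1)^(1/4)


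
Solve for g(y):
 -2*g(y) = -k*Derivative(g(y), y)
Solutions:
 g(y) = C1*exp(2*y/k)


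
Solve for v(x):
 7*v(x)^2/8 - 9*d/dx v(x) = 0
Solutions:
 v(x) = -72/(C1 + 7*x)


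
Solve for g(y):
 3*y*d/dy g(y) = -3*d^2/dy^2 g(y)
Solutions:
 g(y) = C1 + C2*erf(sqrt(2)*y/2)


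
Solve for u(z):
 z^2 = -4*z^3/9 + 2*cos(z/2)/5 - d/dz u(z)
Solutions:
 u(z) = C1 - z^4/9 - z^3/3 + 4*sin(z/2)/5


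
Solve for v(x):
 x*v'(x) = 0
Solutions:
 v(x) = C1


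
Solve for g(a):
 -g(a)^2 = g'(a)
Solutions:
 g(a) = 1/(C1 + a)


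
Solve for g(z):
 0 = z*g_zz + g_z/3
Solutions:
 g(z) = C1 + C2*z^(2/3)


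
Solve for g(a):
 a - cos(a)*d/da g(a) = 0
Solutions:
 g(a) = C1 + Integral(a/cos(a), a)


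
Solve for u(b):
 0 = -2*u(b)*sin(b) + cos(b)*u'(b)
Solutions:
 u(b) = C1/cos(b)^2


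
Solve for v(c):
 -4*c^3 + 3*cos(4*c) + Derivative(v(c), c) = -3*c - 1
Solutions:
 v(c) = C1 + c^4 - 3*c^2/2 - c - 3*sin(4*c)/4


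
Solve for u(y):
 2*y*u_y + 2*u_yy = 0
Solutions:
 u(y) = C1 + C2*erf(sqrt(2)*y/2)


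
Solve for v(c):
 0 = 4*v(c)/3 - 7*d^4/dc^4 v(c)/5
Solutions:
 v(c) = C1*exp(-sqrt(2)*21^(3/4)*5^(1/4)*c/21) + C2*exp(sqrt(2)*21^(3/4)*5^(1/4)*c/21) + C3*sin(sqrt(2)*21^(3/4)*5^(1/4)*c/21) + C4*cos(sqrt(2)*21^(3/4)*5^(1/4)*c/21)


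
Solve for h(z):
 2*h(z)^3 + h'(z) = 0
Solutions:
 h(z) = -sqrt(2)*sqrt(-1/(C1 - 2*z))/2
 h(z) = sqrt(2)*sqrt(-1/(C1 - 2*z))/2


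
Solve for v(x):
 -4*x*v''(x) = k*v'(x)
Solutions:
 v(x) = C1 + x^(1 - re(k)/4)*(C2*sin(log(x)*Abs(im(k))/4) + C3*cos(log(x)*im(k)/4))


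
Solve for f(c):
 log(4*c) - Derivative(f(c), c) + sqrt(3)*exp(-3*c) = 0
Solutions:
 f(c) = C1 + c*log(c) + c*(-1 + 2*log(2)) - sqrt(3)*exp(-3*c)/3


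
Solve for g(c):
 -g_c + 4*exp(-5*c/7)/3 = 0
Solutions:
 g(c) = C1 - 28*exp(-5*c/7)/15


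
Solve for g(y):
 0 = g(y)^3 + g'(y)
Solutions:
 g(y) = -sqrt(2)*sqrt(-1/(C1 - y))/2
 g(y) = sqrt(2)*sqrt(-1/(C1 - y))/2


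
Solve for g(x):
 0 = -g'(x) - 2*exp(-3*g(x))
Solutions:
 g(x) = log(C1 - 6*x)/3
 g(x) = log((-3^(1/3) - 3^(5/6)*I)*(C1 - 2*x)^(1/3)/2)
 g(x) = log((-3^(1/3) + 3^(5/6)*I)*(C1 - 2*x)^(1/3)/2)


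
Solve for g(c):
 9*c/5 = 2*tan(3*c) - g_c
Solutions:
 g(c) = C1 - 9*c^2/10 - 2*log(cos(3*c))/3


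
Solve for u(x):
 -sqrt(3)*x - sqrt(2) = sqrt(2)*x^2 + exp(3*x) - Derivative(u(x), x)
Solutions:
 u(x) = C1 + sqrt(2)*x^3/3 + sqrt(3)*x^2/2 + sqrt(2)*x + exp(3*x)/3


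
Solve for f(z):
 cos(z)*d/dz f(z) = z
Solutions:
 f(z) = C1 + Integral(z/cos(z), z)


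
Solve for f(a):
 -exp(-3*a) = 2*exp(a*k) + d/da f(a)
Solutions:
 f(a) = C1 + exp(-3*a)/3 - 2*exp(a*k)/k


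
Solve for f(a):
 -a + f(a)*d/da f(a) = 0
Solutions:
 f(a) = -sqrt(C1 + a^2)
 f(a) = sqrt(C1 + a^2)


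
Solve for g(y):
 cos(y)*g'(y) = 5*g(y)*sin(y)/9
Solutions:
 g(y) = C1/cos(y)^(5/9)


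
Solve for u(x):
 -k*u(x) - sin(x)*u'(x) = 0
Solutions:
 u(x) = C1*exp(k*(-log(cos(x) - 1) + log(cos(x) + 1))/2)


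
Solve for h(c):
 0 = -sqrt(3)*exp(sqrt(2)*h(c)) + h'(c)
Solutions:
 h(c) = sqrt(2)*(2*log(-1/(C1 + sqrt(3)*c)) - log(2))/4


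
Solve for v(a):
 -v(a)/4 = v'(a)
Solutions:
 v(a) = C1*exp(-a/4)


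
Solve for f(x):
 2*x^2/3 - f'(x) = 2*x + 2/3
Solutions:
 f(x) = C1 + 2*x^3/9 - x^2 - 2*x/3


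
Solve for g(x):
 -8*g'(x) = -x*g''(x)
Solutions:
 g(x) = C1 + C2*x^9


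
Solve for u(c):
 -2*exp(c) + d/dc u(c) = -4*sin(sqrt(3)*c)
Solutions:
 u(c) = C1 + 2*exp(c) + 4*sqrt(3)*cos(sqrt(3)*c)/3


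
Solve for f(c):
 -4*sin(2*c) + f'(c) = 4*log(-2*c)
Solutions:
 f(c) = C1 + 4*c*log(-c) - 4*c + 4*c*log(2) - 2*cos(2*c)


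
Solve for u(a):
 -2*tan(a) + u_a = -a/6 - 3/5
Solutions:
 u(a) = C1 - a^2/12 - 3*a/5 - 2*log(cos(a))


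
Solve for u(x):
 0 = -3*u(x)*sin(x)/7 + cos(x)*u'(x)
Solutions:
 u(x) = C1/cos(x)^(3/7)


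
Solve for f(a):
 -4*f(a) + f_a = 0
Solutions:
 f(a) = C1*exp(4*a)


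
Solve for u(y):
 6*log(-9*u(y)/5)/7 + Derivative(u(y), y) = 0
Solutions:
 7*Integral(1/(log(-_y) - log(5) + 2*log(3)), (_y, u(y)))/6 = C1 - y


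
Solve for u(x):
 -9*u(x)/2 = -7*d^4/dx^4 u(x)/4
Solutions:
 u(x) = C1*exp(-2^(1/4)*sqrt(3)*7^(3/4)*x/7) + C2*exp(2^(1/4)*sqrt(3)*7^(3/4)*x/7) + C3*sin(2^(1/4)*sqrt(3)*7^(3/4)*x/7) + C4*cos(2^(1/4)*sqrt(3)*7^(3/4)*x/7)


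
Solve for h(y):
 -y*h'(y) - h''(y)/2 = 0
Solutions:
 h(y) = C1 + C2*erf(y)


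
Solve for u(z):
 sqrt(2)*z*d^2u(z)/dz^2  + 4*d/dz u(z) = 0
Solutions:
 u(z) = C1 + C2*z^(1 - 2*sqrt(2))


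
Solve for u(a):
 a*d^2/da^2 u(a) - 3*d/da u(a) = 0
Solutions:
 u(a) = C1 + C2*a^4


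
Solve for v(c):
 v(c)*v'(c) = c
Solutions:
 v(c) = -sqrt(C1 + c^2)
 v(c) = sqrt(C1 + c^2)


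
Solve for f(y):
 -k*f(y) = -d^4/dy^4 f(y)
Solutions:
 f(y) = C1*exp(-k^(1/4)*y) + C2*exp(k^(1/4)*y) + C3*exp(-I*k^(1/4)*y) + C4*exp(I*k^(1/4)*y)


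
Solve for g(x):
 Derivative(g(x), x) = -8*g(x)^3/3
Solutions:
 g(x) = -sqrt(6)*sqrt(-1/(C1 - 8*x))/2
 g(x) = sqrt(6)*sqrt(-1/(C1 - 8*x))/2


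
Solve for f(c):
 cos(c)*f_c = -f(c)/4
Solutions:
 f(c) = C1*(sin(c) - 1)^(1/8)/(sin(c) + 1)^(1/8)


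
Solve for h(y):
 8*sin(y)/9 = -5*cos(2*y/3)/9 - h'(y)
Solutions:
 h(y) = C1 - 5*sin(2*y/3)/6 + 8*cos(y)/9


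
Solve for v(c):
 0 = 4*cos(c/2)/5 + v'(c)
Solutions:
 v(c) = C1 - 8*sin(c/2)/5


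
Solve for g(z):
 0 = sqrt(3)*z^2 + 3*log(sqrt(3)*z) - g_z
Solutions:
 g(z) = C1 + sqrt(3)*z^3/3 + 3*z*log(z) - 3*z + 3*z*log(3)/2


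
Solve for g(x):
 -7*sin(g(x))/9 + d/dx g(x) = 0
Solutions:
 -7*x/9 + log(cos(g(x)) - 1)/2 - log(cos(g(x)) + 1)/2 = C1


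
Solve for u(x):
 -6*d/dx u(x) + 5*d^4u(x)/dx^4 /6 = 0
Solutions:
 u(x) = C1 + C4*exp(30^(2/3)*x/5) + (C2*sin(3*10^(2/3)*3^(1/6)*x/10) + C3*cos(3*10^(2/3)*3^(1/6)*x/10))*exp(-30^(2/3)*x/10)


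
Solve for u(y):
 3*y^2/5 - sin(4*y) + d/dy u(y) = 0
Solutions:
 u(y) = C1 - y^3/5 - cos(4*y)/4


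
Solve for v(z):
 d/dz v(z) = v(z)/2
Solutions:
 v(z) = C1*exp(z/2)


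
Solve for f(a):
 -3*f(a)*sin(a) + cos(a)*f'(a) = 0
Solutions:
 f(a) = C1/cos(a)^3


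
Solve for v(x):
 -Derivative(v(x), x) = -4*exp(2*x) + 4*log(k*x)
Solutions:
 v(x) = C1 - 4*x*log(k*x) + 4*x + 2*exp(2*x)


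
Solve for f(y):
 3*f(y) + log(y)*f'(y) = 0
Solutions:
 f(y) = C1*exp(-3*li(y))


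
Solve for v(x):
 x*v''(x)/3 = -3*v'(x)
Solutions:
 v(x) = C1 + C2/x^8


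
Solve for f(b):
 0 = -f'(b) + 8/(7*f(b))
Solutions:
 f(b) = -sqrt(C1 + 112*b)/7
 f(b) = sqrt(C1 + 112*b)/7


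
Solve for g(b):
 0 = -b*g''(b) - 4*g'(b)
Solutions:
 g(b) = C1 + C2/b^3


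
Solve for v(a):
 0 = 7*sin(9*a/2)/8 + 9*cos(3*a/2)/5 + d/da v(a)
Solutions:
 v(a) = C1 - 6*sin(3*a/2)/5 + 7*cos(9*a/2)/36


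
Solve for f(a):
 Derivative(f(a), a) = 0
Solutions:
 f(a) = C1


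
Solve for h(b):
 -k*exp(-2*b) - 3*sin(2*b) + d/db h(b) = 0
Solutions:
 h(b) = C1 - k*exp(-2*b)/2 - 3*cos(2*b)/2


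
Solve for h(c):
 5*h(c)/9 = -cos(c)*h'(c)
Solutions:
 h(c) = C1*(sin(c) - 1)^(5/18)/(sin(c) + 1)^(5/18)


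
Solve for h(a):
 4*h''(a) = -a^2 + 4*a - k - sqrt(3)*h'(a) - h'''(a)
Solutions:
 h(a) = C1 + C2*exp(a*(-2 + sqrt(4 - sqrt(3)))) + C3*exp(-a*(sqrt(4 - sqrt(3)) + 2)) - sqrt(3)*a^3/9 + 2*sqrt(3)*a^2/3 + 4*a^2/3 - sqrt(3)*a*k/3 - 32*sqrt(3)*a/9 - 14*a/3


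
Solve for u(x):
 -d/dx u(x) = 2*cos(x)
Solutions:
 u(x) = C1 - 2*sin(x)


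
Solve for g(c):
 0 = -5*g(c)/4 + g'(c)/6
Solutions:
 g(c) = C1*exp(15*c/2)


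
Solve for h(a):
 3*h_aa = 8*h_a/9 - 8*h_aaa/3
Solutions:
 h(a) = C1 + C2*exp(a*(-27 + sqrt(1497))/48) + C3*exp(-a*(27 + sqrt(1497))/48)


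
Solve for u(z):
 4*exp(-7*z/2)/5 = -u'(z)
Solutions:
 u(z) = C1 + 8*exp(-7*z/2)/35


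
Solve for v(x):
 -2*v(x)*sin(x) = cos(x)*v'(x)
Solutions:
 v(x) = C1*cos(x)^2


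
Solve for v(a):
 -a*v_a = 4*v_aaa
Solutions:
 v(a) = C1 + Integral(C2*airyai(-2^(1/3)*a/2) + C3*airybi(-2^(1/3)*a/2), a)


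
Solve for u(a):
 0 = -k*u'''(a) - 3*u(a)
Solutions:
 u(a) = C1*exp(3^(1/3)*a*(-1/k)^(1/3)) + C2*exp(a*(-1/k)^(1/3)*(-3^(1/3) + 3^(5/6)*I)/2) + C3*exp(-a*(-1/k)^(1/3)*(3^(1/3) + 3^(5/6)*I)/2)


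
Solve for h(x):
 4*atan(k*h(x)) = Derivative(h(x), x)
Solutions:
 Integral(1/atan(_y*k), (_y, h(x))) = C1 + 4*x


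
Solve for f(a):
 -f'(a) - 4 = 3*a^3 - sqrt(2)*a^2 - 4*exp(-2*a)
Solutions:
 f(a) = C1 - 3*a^4/4 + sqrt(2)*a^3/3 - 4*a - 2*exp(-2*a)


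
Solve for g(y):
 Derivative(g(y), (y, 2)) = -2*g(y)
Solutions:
 g(y) = C1*sin(sqrt(2)*y) + C2*cos(sqrt(2)*y)


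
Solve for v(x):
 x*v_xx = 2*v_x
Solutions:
 v(x) = C1 + C2*x^3


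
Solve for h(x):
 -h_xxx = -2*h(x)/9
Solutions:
 h(x) = C3*exp(6^(1/3)*x/3) + (C1*sin(2^(1/3)*3^(5/6)*x/6) + C2*cos(2^(1/3)*3^(5/6)*x/6))*exp(-6^(1/3)*x/6)


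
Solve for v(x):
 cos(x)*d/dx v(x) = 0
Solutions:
 v(x) = C1


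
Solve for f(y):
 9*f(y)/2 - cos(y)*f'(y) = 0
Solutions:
 f(y) = C1*(sin(y) + 1)^(1/4)*(sin(y)^2 + 2*sin(y) + 1)/((sin(y) - 1)^(1/4)*(sin(y)^2 - 2*sin(y) + 1))


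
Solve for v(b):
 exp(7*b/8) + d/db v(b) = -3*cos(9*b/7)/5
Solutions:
 v(b) = C1 - 8*exp(7*b/8)/7 - 7*sin(9*b/7)/15


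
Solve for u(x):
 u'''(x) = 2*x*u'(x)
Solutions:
 u(x) = C1 + Integral(C2*airyai(2^(1/3)*x) + C3*airybi(2^(1/3)*x), x)


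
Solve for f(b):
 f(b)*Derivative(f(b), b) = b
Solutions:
 f(b) = -sqrt(C1 + b^2)
 f(b) = sqrt(C1 + b^2)


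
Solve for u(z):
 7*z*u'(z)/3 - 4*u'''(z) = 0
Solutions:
 u(z) = C1 + Integral(C2*airyai(126^(1/3)*z/6) + C3*airybi(126^(1/3)*z/6), z)


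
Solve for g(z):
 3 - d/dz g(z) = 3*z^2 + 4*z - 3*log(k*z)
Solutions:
 g(z) = C1 - z^3 - 2*z^2 + 3*z*log(k*z)


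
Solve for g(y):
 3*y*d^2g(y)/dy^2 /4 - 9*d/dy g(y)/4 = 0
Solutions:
 g(y) = C1 + C2*y^4


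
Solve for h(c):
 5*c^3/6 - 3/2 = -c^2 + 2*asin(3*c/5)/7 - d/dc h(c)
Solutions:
 h(c) = C1 - 5*c^4/24 - c^3/3 + 2*c*asin(3*c/5)/7 + 3*c/2 + 2*sqrt(25 - 9*c^2)/21


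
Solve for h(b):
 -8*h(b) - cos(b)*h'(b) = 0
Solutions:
 h(b) = C1*(sin(b)^4 - 4*sin(b)^3 + 6*sin(b)^2 - 4*sin(b) + 1)/(sin(b)^4 + 4*sin(b)^3 + 6*sin(b)^2 + 4*sin(b) + 1)


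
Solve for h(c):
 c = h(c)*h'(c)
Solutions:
 h(c) = -sqrt(C1 + c^2)
 h(c) = sqrt(C1 + c^2)


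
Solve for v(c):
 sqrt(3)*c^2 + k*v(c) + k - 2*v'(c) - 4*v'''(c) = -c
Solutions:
 v(c) = C1*exp(c*(3^(1/3)*(-9*k + sqrt(3)*sqrt(27*k^2 + 8))^(1/3)/12 - 3^(5/6)*I*(-9*k + sqrt(3)*sqrt(27*k^2 + 8))^(1/3)/12 + 2/((-3^(1/3) + 3^(5/6)*I)*(-9*k + sqrt(3)*sqrt(27*k^2 + 8))^(1/3)))) + C2*exp(c*(3^(1/3)*(-9*k + sqrt(3)*sqrt(27*k^2 + 8))^(1/3)/12 + 3^(5/6)*I*(-9*k + sqrt(3)*sqrt(27*k^2 + 8))^(1/3)/12 - 2/((3^(1/3) + 3^(5/6)*I)*(-9*k + sqrt(3)*sqrt(27*k^2 + 8))^(1/3)))) + C3*exp(3^(1/3)*c*(-(-9*k + sqrt(3)*sqrt(27*k^2 + 8))^(1/3) + 2*3^(1/3)/(-9*k + sqrt(3)*sqrt(27*k^2 + 8))^(1/3))/6) - sqrt(3)*c^2/k - c/k - 4*sqrt(3)*c/k^2 - 1 - 2/k^2 - 8*sqrt(3)/k^3


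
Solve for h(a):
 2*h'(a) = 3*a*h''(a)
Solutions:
 h(a) = C1 + C2*a^(5/3)


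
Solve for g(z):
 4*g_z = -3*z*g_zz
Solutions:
 g(z) = C1 + C2/z^(1/3)


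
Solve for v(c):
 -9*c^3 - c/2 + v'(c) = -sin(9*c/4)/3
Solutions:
 v(c) = C1 + 9*c^4/4 + c^2/4 + 4*cos(9*c/4)/27


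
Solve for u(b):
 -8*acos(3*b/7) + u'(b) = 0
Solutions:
 u(b) = C1 + 8*b*acos(3*b/7) - 8*sqrt(49 - 9*b^2)/3


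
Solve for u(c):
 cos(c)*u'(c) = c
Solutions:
 u(c) = C1 + Integral(c/cos(c), c)


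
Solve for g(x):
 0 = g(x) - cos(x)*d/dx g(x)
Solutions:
 g(x) = C1*sqrt(sin(x) + 1)/sqrt(sin(x) - 1)


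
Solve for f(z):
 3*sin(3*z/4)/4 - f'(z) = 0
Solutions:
 f(z) = C1 - cos(3*z/4)


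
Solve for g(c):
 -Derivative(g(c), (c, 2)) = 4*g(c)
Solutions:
 g(c) = C1*sin(2*c) + C2*cos(2*c)


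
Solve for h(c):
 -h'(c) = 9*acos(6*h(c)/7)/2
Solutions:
 Integral(1/acos(6*_y/7), (_y, h(c))) = C1 - 9*c/2


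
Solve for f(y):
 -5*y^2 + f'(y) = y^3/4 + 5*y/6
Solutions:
 f(y) = C1 + y^4/16 + 5*y^3/3 + 5*y^2/12


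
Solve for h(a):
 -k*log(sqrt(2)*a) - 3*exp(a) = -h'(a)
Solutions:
 h(a) = C1 + a*k*log(a) + a*k*(-1 + log(2)/2) + 3*exp(a)


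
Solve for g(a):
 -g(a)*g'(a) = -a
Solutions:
 g(a) = -sqrt(C1 + a^2)
 g(a) = sqrt(C1 + a^2)


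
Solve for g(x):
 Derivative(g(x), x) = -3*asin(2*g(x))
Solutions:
 Integral(1/asin(2*_y), (_y, g(x))) = C1 - 3*x


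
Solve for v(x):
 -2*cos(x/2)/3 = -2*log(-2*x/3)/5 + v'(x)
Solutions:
 v(x) = C1 + 2*x*log(-x)/5 - 2*x*log(3)/5 - 2*x/5 + 2*x*log(2)/5 - 4*sin(x/2)/3


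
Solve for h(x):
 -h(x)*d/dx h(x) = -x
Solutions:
 h(x) = -sqrt(C1 + x^2)
 h(x) = sqrt(C1 + x^2)


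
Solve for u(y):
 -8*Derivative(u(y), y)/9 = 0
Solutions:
 u(y) = C1


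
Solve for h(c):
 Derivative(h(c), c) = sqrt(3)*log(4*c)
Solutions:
 h(c) = C1 + sqrt(3)*c*log(c) - sqrt(3)*c + 2*sqrt(3)*c*log(2)


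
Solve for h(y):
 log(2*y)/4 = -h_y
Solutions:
 h(y) = C1 - y*log(y)/4 - y*log(2)/4 + y/4


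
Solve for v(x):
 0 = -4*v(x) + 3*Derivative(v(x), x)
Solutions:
 v(x) = C1*exp(4*x/3)


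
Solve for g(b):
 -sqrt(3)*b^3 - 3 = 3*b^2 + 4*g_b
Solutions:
 g(b) = C1 - sqrt(3)*b^4/16 - b^3/4 - 3*b/4


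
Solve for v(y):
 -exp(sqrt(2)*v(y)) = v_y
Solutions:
 v(y) = sqrt(2)*(2*log(1/(C1 + y)) - log(2))/4


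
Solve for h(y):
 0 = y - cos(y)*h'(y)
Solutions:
 h(y) = C1 + Integral(y/cos(y), y)


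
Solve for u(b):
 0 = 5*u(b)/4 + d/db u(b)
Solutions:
 u(b) = C1*exp(-5*b/4)


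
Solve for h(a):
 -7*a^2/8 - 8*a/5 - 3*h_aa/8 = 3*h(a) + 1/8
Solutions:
 h(a) = C1*sin(2*sqrt(2)*a) + C2*cos(2*sqrt(2)*a) - 7*a^2/24 - 8*a/15 + 1/32


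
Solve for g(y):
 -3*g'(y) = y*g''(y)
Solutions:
 g(y) = C1 + C2/y^2


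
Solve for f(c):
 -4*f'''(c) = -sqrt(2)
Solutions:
 f(c) = C1 + C2*c + C3*c^2 + sqrt(2)*c^3/24


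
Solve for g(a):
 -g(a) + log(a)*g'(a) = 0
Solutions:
 g(a) = C1*exp(li(a))


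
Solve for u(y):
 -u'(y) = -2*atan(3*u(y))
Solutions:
 Integral(1/atan(3*_y), (_y, u(y))) = C1 + 2*y


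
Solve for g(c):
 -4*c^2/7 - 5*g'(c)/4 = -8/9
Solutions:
 g(c) = C1 - 16*c^3/105 + 32*c/45


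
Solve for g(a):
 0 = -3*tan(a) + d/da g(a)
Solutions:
 g(a) = C1 - 3*log(cos(a))


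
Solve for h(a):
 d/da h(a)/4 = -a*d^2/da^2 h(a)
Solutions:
 h(a) = C1 + C2*a^(3/4)


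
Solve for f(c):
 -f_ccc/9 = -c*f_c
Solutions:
 f(c) = C1 + Integral(C2*airyai(3^(2/3)*c) + C3*airybi(3^(2/3)*c), c)


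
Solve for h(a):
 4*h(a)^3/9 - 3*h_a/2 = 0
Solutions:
 h(a) = -3*sqrt(6)*sqrt(-1/(C1 + 8*a))/2
 h(a) = 3*sqrt(6)*sqrt(-1/(C1 + 8*a))/2


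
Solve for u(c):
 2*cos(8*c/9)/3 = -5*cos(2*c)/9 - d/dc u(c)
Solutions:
 u(c) = C1 - 3*sin(8*c/9)/4 - 5*sin(2*c)/18


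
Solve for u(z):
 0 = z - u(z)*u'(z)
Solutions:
 u(z) = -sqrt(C1 + z^2)
 u(z) = sqrt(C1 + z^2)


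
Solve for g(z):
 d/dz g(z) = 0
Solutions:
 g(z) = C1


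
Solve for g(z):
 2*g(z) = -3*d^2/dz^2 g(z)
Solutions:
 g(z) = C1*sin(sqrt(6)*z/3) + C2*cos(sqrt(6)*z/3)


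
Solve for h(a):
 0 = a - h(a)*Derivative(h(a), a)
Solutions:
 h(a) = -sqrt(C1 + a^2)
 h(a) = sqrt(C1 + a^2)


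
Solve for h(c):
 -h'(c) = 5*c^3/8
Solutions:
 h(c) = C1 - 5*c^4/32


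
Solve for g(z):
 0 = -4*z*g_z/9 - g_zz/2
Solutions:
 g(z) = C1 + C2*erf(2*z/3)


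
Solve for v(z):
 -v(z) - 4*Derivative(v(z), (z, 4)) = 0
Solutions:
 v(z) = (C1*sin(z/2) + C2*cos(z/2))*exp(-z/2) + (C3*sin(z/2) + C4*cos(z/2))*exp(z/2)


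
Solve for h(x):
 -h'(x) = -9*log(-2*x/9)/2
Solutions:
 h(x) = C1 + 9*x*log(-x)/2 + x*(-9*log(3) - 9/2 + 9*log(2)/2)


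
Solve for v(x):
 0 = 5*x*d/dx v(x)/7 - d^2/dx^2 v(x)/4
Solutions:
 v(x) = C1 + C2*erfi(sqrt(70)*x/7)


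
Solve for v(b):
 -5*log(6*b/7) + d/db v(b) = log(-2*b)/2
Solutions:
 v(b) = C1 + 11*b*log(b)/2 + b*(-5*log(7) - 11/2 + log(2)/2 + 5*log(6) + I*pi/2)


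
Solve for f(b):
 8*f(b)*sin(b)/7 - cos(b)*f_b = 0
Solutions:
 f(b) = C1/cos(b)^(8/7)


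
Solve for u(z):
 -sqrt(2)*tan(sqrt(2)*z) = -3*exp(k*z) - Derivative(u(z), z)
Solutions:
 u(z) = C1 - 3*Piecewise((exp(k*z)/k, Ne(k, 0)), (z, True)) - log(cos(sqrt(2)*z))


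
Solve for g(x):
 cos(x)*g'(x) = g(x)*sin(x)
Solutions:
 g(x) = C1/cos(x)


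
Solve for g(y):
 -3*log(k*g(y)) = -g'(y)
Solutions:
 li(k*g(y))/k = C1 + 3*y


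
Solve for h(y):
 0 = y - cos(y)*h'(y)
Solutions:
 h(y) = C1 + Integral(y/cos(y), y)


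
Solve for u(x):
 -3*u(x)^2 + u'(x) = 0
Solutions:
 u(x) = -1/(C1 + 3*x)


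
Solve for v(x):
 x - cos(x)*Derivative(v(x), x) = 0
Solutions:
 v(x) = C1 + Integral(x/cos(x), x)


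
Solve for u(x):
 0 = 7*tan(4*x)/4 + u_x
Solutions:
 u(x) = C1 + 7*log(cos(4*x))/16


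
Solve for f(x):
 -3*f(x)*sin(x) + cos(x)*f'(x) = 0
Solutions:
 f(x) = C1/cos(x)^3


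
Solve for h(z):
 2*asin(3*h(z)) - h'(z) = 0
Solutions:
 Integral(1/asin(3*_y), (_y, h(z))) = C1 + 2*z


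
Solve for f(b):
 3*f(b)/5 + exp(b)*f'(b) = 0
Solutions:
 f(b) = C1*exp(3*exp(-b)/5)


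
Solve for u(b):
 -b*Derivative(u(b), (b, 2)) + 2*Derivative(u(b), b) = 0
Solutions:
 u(b) = C1 + C2*b^3


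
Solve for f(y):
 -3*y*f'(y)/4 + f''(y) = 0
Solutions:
 f(y) = C1 + C2*erfi(sqrt(6)*y/4)


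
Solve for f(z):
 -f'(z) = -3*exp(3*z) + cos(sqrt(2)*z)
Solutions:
 f(z) = C1 + exp(3*z) - sqrt(2)*sin(sqrt(2)*z)/2


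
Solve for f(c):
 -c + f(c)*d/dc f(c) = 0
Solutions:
 f(c) = -sqrt(C1 + c^2)
 f(c) = sqrt(C1 + c^2)


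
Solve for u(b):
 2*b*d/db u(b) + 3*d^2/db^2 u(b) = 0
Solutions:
 u(b) = C1 + C2*erf(sqrt(3)*b/3)


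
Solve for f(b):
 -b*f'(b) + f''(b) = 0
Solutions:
 f(b) = C1 + C2*erfi(sqrt(2)*b/2)


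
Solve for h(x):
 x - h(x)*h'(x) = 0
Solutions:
 h(x) = -sqrt(C1 + x^2)
 h(x) = sqrt(C1 + x^2)


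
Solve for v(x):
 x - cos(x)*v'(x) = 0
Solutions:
 v(x) = C1 + Integral(x/cos(x), x)


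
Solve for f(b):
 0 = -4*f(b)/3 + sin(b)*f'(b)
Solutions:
 f(b) = C1*(cos(b) - 1)^(2/3)/(cos(b) + 1)^(2/3)


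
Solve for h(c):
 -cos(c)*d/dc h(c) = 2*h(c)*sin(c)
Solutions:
 h(c) = C1*cos(c)^2


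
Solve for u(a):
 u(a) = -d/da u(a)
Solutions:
 u(a) = C1*exp(-a)


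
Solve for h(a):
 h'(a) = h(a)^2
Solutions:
 h(a) = -1/(C1 + a)


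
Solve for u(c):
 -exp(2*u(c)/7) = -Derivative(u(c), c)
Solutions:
 u(c) = 7*log(-sqrt(-1/(C1 + c))) - 7*log(2) + 7*log(14)/2
 u(c) = 7*log(-1/(C1 + c))/2 - 7*log(2) + 7*log(14)/2


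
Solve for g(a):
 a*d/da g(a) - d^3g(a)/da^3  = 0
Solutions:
 g(a) = C1 + Integral(C2*airyai(a) + C3*airybi(a), a)


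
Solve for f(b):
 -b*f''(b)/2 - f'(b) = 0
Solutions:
 f(b) = C1 + C2/b


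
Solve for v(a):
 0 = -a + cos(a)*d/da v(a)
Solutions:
 v(a) = C1 + Integral(a/cos(a), a)


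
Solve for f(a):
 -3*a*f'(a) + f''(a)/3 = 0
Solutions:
 f(a) = C1 + C2*erfi(3*sqrt(2)*a/2)


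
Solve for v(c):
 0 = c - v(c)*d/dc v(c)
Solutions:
 v(c) = -sqrt(C1 + c^2)
 v(c) = sqrt(C1 + c^2)


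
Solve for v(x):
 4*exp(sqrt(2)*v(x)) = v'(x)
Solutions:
 v(x) = sqrt(2)*(2*log(-1/(C1 + 4*x)) - log(2))/4


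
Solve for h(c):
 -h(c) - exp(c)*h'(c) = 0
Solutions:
 h(c) = C1*exp(exp(-c))


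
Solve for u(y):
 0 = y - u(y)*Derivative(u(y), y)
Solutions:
 u(y) = -sqrt(C1 + y^2)
 u(y) = sqrt(C1 + y^2)


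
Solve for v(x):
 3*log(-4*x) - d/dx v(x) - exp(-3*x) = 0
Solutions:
 v(x) = C1 + 3*x*log(-x) + 3*x*(-1 + 2*log(2)) + exp(-3*x)/3


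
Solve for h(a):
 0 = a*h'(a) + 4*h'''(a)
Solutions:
 h(a) = C1 + Integral(C2*airyai(-2^(1/3)*a/2) + C3*airybi(-2^(1/3)*a/2), a)


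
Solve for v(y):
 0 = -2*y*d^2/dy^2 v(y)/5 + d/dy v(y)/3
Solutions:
 v(y) = C1 + C2*y^(11/6)


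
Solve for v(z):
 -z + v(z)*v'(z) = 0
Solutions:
 v(z) = -sqrt(C1 + z^2)
 v(z) = sqrt(C1 + z^2)


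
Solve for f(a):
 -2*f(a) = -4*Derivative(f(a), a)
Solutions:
 f(a) = C1*exp(a/2)


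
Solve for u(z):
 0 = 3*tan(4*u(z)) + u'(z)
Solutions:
 u(z) = -asin(C1*exp(-12*z))/4 + pi/4
 u(z) = asin(C1*exp(-12*z))/4


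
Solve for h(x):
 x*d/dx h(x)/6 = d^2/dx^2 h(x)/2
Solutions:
 h(x) = C1 + C2*erfi(sqrt(6)*x/6)


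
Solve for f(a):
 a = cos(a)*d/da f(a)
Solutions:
 f(a) = C1 + Integral(a/cos(a), a)


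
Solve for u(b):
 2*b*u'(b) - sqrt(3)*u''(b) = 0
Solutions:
 u(b) = C1 + C2*erfi(3^(3/4)*b/3)


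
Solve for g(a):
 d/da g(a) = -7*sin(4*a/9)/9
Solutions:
 g(a) = C1 + 7*cos(4*a/9)/4


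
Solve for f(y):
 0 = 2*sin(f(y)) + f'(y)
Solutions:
 f(y) = -acos((-C1 - exp(4*y))/(C1 - exp(4*y))) + 2*pi
 f(y) = acos((-C1 - exp(4*y))/(C1 - exp(4*y)))


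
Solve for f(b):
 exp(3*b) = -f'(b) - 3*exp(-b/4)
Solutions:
 f(b) = C1 - exp(3*b)/3 + 12*exp(-b/4)


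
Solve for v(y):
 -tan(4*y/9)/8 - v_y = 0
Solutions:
 v(y) = C1 + 9*log(cos(4*y/9))/32


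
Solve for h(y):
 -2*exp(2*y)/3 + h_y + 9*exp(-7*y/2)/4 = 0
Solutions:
 h(y) = C1 + exp(2*y)/3 + 9*exp(-7*y/2)/14


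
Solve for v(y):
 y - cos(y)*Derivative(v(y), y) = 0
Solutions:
 v(y) = C1 + Integral(y/cos(y), y)


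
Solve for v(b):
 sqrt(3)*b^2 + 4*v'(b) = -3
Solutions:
 v(b) = C1 - sqrt(3)*b^3/12 - 3*b/4


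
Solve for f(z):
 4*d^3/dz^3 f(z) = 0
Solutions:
 f(z) = C1 + C2*z + C3*z^2


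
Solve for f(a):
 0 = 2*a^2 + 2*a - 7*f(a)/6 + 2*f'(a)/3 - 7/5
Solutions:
 f(a) = C1*exp(7*a/4) + 12*a^2/7 + 180*a/49 + 1542/1715


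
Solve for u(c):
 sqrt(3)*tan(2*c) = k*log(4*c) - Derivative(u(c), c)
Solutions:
 u(c) = C1 + c*k*(log(c) - 1) + 2*c*k*log(2) + sqrt(3)*log(cos(2*c))/2


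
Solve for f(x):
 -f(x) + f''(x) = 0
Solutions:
 f(x) = C1*exp(-x) + C2*exp(x)


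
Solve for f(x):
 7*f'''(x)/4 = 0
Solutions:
 f(x) = C1 + C2*x + C3*x^2


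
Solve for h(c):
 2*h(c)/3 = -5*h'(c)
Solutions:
 h(c) = C1*exp(-2*c/15)


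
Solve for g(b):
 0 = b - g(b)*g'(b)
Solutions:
 g(b) = -sqrt(C1 + b^2)
 g(b) = sqrt(C1 + b^2)


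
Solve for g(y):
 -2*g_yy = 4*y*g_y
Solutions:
 g(y) = C1 + C2*erf(y)


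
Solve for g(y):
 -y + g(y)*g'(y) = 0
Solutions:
 g(y) = -sqrt(C1 + y^2)
 g(y) = sqrt(C1 + y^2)


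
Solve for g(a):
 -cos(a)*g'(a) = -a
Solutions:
 g(a) = C1 + Integral(a/cos(a), a)


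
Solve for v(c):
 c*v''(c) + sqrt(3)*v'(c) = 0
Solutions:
 v(c) = C1 + C2*c^(1 - sqrt(3))


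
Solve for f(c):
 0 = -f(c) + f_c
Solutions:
 f(c) = C1*exp(c)


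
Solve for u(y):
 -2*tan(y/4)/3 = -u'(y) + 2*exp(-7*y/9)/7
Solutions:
 u(y) = C1 + 4*log(tan(y/4)^2 + 1)/3 - 18*exp(-7*y/9)/49


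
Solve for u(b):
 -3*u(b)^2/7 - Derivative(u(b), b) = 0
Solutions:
 u(b) = 7/(C1 + 3*b)


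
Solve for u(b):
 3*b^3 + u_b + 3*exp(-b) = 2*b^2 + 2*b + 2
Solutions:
 u(b) = C1 - 3*b^4/4 + 2*b^3/3 + b^2 + 2*b + 3*exp(-b)


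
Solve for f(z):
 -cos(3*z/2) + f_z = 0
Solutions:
 f(z) = C1 + 2*sin(3*z/2)/3


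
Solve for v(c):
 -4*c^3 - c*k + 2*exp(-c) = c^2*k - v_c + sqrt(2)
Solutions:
 v(c) = C1 + c^4 + c^3*k/3 + c^2*k/2 + sqrt(2)*c + 2*exp(-c)


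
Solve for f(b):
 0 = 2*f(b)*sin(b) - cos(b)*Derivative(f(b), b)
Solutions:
 f(b) = C1/cos(b)^2


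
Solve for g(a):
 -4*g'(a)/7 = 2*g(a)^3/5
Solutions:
 g(a) = -sqrt(5)*sqrt(-1/(C1 - 7*a))
 g(a) = sqrt(5)*sqrt(-1/(C1 - 7*a))


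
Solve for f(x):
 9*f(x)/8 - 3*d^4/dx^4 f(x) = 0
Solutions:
 f(x) = C1*exp(-6^(1/4)*x/2) + C2*exp(6^(1/4)*x/2) + C3*sin(6^(1/4)*x/2) + C4*cos(6^(1/4)*x/2)


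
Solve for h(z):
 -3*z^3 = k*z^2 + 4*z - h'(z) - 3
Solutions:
 h(z) = C1 + k*z^3/3 + 3*z^4/4 + 2*z^2 - 3*z


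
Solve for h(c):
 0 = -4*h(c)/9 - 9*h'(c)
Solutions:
 h(c) = C1*exp(-4*c/81)


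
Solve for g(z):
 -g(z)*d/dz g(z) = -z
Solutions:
 g(z) = -sqrt(C1 + z^2)
 g(z) = sqrt(C1 + z^2)


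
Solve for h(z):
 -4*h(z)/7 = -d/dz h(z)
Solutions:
 h(z) = C1*exp(4*z/7)


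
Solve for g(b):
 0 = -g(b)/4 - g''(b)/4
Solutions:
 g(b) = C1*sin(b) + C2*cos(b)


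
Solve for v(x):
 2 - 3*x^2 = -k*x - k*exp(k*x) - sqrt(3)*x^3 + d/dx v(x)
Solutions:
 v(x) = C1 + k*x^2/2 + sqrt(3)*x^4/4 - x^3 + 2*x + exp(k*x)


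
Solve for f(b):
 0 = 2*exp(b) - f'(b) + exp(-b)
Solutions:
 f(b) = C1 + 3*sinh(b) + cosh(b)


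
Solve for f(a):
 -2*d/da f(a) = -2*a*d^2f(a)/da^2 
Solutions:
 f(a) = C1 + C2*a^2


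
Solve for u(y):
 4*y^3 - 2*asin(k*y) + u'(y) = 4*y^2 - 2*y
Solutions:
 u(y) = C1 - y^4 + 4*y^3/3 - y^2 + 2*Piecewise((y*asin(k*y) + sqrt(-k^2*y^2 + 1)/k, Ne(k, 0)), (0, True))


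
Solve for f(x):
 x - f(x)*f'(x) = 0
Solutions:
 f(x) = -sqrt(C1 + x^2)
 f(x) = sqrt(C1 + x^2)


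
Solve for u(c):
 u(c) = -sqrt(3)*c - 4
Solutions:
 u(c) = -sqrt(3)*c - 4


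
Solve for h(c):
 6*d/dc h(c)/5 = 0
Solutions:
 h(c) = C1


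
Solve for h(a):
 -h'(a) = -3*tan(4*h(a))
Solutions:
 h(a) = -asin(C1*exp(12*a))/4 + pi/4
 h(a) = asin(C1*exp(12*a))/4


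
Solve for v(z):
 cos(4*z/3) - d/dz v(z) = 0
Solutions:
 v(z) = C1 + 3*sin(4*z/3)/4
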